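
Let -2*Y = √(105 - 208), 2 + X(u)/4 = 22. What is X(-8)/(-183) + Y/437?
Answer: -80/183 - I*√103/874 ≈ -0.43716 - 0.011612*I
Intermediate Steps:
X(u) = 80 (X(u) = -8 + 4*22 = -8 + 88 = 80)
Y = -I*√103/2 (Y = -√(105 - 208)/2 = -I*√103/2 ≈ -5.0744*I)
X(-8)/(-183) + Y/437 = 80/(-183) - I*√103/2/437 = 80*(-1/183) - I*√103/2*(1/437) = -80/183 - I*√103/874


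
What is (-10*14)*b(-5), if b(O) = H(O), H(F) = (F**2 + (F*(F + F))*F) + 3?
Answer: 31080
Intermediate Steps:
H(F) = 3 + F**2 + 2*F**3 (H(F) = (F**2 + (F*(2*F))*F) + 3 = (F**2 + (2*F**2)*F) + 3 = (F**2 + 2*F**3) + 3 = 3 + F**2 + 2*F**3)
b(O) = 3 + O**2 + 2*O**3
(-10*14)*b(-5) = (-10*14)*(3 + (-5)**2 + 2*(-5)**3) = -140*(3 + 25 + 2*(-125)) = -140*(3 + 25 - 250) = -140*(-222) = 31080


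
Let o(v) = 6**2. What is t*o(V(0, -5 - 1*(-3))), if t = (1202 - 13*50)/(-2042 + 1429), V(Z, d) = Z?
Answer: -19872/613 ≈ -32.418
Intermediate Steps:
o(v) = 36
t = -552/613 (t = (1202 - 650)/(-613) = 552*(-1/613) = -552/613 ≈ -0.90049)
t*o(V(0, -5 - 1*(-3))) = -552/613*36 = -19872/613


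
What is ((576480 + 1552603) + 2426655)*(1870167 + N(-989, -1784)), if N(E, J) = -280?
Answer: 8518715261606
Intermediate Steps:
((576480 + 1552603) + 2426655)*(1870167 + N(-989, -1784)) = ((576480 + 1552603) + 2426655)*(1870167 - 280) = (2129083 + 2426655)*1869887 = 4555738*1869887 = 8518715261606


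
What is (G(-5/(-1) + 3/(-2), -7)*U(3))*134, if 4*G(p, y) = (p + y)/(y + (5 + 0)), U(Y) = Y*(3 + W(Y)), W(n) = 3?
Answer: 4221/4 ≈ 1055.3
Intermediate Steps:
U(Y) = 6*Y (U(Y) = Y*(3 + 3) = Y*6 = 6*Y)
G(p, y) = (p + y)/(4*(5 + y)) (G(p, y) = ((p + y)/(y + (5 + 0)))/4 = ((p + y)/(y + 5))/4 = ((p + y)/(5 + y))/4 = (p + y)/(4*(5 + y)))
(G(-5/(-1) + 3/(-2), -7)*U(3))*134 = ((((-5/(-1) + 3/(-2)) - 7)/(4*(5 - 7)))*(6*3))*134 = (((¼)*((-5*(-1) + 3*(-½)) - 7)/(-2))*18)*134 = (((¼)*(-½)*((5 - 3/2) - 7))*18)*134 = (((¼)*(-½)*(7/2 - 7))*18)*134 = (((¼)*(-½)*(-7/2))*18)*134 = ((7/16)*18)*134 = (63/8)*134 = 4221/4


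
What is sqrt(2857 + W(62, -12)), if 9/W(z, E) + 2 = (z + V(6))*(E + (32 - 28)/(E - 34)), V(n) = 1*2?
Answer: sqrt(11223176082)/1982 ≈ 53.451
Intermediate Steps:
V(n) = 2
W(z, E) = 9/(-2 + (2 + z)*(E + 4/(-34 + E))) (W(z, E) = 9/(-2 + (z + 2)*(E + (32 - 28)/(E - 34))) = 9/(-2 + (2 + z)*(E + 4/(-34 + E))))
sqrt(2857 + W(62, -12)) = sqrt(2857 + 9*(-34 - 12)/(76 - 70*(-12) + 2*(-12)**2 + 4*62 + 62*(-12)**2 - 34*(-12)*62)) = sqrt(2857 + 9*(-46)/(76 + 840 + 2*144 + 248 + 62*144 + 25296)) = sqrt(2857 + 9*(-46)/(76 + 840 + 288 + 248 + 8928 + 25296)) = sqrt(2857 + 9*(-46)/35676) = sqrt(2857 + 9*(1/35676)*(-46)) = sqrt(2857 - 23/1982) = sqrt(5662551/1982) = sqrt(11223176082)/1982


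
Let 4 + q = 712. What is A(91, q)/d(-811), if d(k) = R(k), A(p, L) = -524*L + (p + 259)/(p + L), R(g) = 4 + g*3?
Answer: 296422258/1940771 ≈ 152.73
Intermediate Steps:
q = 708 (q = -4 + 712 = 708)
R(g) = 4 + 3*g
A(p, L) = -524*L + (259 + p)/(L + p)
d(k) = 4 + 3*k
A(91, q)/d(-811) = ((259 + 91 - 524*708² - 524*708*91)/(708 + 91))/(4 + 3*(-811)) = ((259 + 91 - 524*501264 - 33760272)/799)/(4 - 2433) = ((259 + 91 - 262662336 - 33760272)/799)/(-2429) = ((1/799)*(-296422258))*(-1/2429) = -296422258/799*(-1/2429) = 296422258/1940771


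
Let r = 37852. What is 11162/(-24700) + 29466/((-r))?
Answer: -71894639/58434025 ≈ -1.2304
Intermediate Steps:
11162/(-24700) + 29466/((-r)) = 11162/(-24700) + 29466/((-1*37852)) = 11162*(-1/24700) + 29466/(-37852) = -5581/12350 + 29466*(-1/37852) = -5581/12350 - 14733/18926 = -71894639/58434025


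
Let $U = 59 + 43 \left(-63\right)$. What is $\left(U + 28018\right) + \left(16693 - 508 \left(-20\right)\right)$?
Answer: $52221$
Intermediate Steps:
$U = -2650$ ($U = 59 - 2709 = -2650$)
$\left(U + 28018\right) + \left(16693 - 508 \left(-20\right)\right) = \left(-2650 + 28018\right) + \left(16693 - 508 \left(-20\right)\right) = 25368 + \left(16693 - -10160\right) = 25368 + \left(16693 + 10160\right) = 25368 + 26853 = 52221$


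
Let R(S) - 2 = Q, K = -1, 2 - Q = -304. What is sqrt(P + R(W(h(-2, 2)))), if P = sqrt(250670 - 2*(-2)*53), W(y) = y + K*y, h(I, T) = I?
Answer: sqrt(308 + sqrt(250882)) ≈ 28.441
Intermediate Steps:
Q = 306 (Q = 2 - 1*(-304) = 2 + 304 = 306)
W(y) = 0 (W(y) = y - y = 0)
R(S) = 308 (R(S) = 2 + 306 = 308)
P = sqrt(250882) (P = sqrt(250670 + 4*53) = sqrt(250670 + 212) = sqrt(250882) ≈ 500.88)
sqrt(P + R(W(h(-2, 2)))) = sqrt(sqrt(250882) + 308) = sqrt(308 + sqrt(250882))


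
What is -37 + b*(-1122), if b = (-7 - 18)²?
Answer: -701287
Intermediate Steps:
b = 625 (b = (-25)² = 625)
-37 + b*(-1122) = -37 + 625*(-1122) = -37 - 701250 = -701287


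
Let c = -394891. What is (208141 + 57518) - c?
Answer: 660550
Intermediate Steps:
(208141 + 57518) - c = (208141 + 57518) - 1*(-394891) = 265659 + 394891 = 660550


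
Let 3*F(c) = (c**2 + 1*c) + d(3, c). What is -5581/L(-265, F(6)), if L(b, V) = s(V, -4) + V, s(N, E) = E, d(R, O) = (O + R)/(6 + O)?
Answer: -22324/41 ≈ -544.49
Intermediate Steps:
d(R, O) = (O + R)/(6 + O)
F(c) = c/3 + c**2/3 + (3 + c)/(3*(6 + c)) (F(c) = ((c**2 + 1*c) + (c + 3)/(6 + c))/3 = ((c**2 + c) + (3 + c)/(6 + c))/3 = ((c + c**2) + (3 + c)/(6 + c))/3 = (c + c**2 + (3 + c)/(6 + c))/3 = c/3 + c**2/3 + (3 + c)/(3*(6 + c)))
L(b, V) = -4 + V
-5581/L(-265, F(6)) = -5581/(-4 + (3 + 6 + 6*(1 + 6)*(6 + 6))/(3*(6 + 6))) = -5581/(-4 + (1/3)*(3 + 6 + 6*7*12)/12) = -5581/(-4 + (1/3)*(1/12)*(3 + 6 + 504)) = -5581/(-4 + (1/3)*(1/12)*513) = -5581/(-4 + 57/4) = -5581/41/4 = -5581*4/41 = -22324/41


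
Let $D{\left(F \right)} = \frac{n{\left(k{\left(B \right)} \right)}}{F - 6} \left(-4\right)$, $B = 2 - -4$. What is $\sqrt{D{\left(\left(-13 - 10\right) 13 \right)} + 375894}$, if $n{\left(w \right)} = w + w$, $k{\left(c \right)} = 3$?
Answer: $\frac{\sqrt{34967546670}}{305} \approx 613.1$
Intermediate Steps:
$B = 6$ ($B = 2 + 4 = 6$)
$n{\left(w \right)} = 2 w$
$D{\left(F \right)} = - \frac{24}{-6 + F}$ ($D{\left(F \right)} = \frac{2 \cdot 3}{F - 6} \left(-4\right) = \frac{1}{-6 + F} 6 \left(-4\right) = \frac{6}{-6 + F} \left(-4\right) = - \frac{24}{-6 + F}$)
$\sqrt{D{\left(\left(-13 - 10\right) 13 \right)} + 375894} = \sqrt{- \frac{24}{-6 + \left(-13 - 10\right) 13} + 375894} = \sqrt{- \frac{24}{-6 - 299} + 375894} = \sqrt{- \frac{24}{-305} + 375894} = \sqrt{\left(-24\right) \left(- \frac{1}{305}\right) + 375894} = \sqrt{\frac{24}{305} + 375894} = \sqrt{\frac{114647694}{305}} = \frac{\sqrt{34967546670}}{305}$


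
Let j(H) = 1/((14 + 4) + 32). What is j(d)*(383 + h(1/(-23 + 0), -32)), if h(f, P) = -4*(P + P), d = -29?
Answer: 639/50 ≈ 12.780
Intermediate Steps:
h(f, P) = -8*P
j(H) = 1/50 (j(H) = 1/(18 + 32) = 1/50)
j(d)*(383 + h(1/(-23 + 0), -32)) = (383 - 8*(-32))/50 = (383 + 256)/50 = (1/50)*639 = 639/50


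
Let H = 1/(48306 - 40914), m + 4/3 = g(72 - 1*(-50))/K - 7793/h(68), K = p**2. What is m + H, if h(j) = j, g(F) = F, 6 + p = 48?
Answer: -305766467/2638944 ≈ -115.87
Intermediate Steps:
p = 42 (p = -6 + 48 = 42)
K = 1764 (K = 42**2 = 1764)
m = -3474623/29988 (m = -4/3 + ((72 - 1*(-50))/1764 - 7793/68) = -4/3 + ((72 + 50)*(1/1764) - 7793*1/68) = -4/3 + (122*(1/1764) - 7793/68) = -4/3 + (61/882 - 7793/68) = -4/3 - 3434639/29988 = -3474623/29988 ≈ -115.87)
H = 1/7392 ≈ 0.00013528
m + H = -3474623/29988 + 1/7392 = -305766467/2638944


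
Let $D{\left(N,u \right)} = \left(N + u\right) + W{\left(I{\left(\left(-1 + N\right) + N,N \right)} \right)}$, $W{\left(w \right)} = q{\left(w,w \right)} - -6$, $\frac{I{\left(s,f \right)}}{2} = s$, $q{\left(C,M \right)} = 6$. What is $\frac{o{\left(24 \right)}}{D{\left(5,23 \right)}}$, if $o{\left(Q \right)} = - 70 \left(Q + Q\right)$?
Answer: $-84$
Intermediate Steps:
$I{\left(s,f \right)} = 2 s$
$W{\left(w \right)} = 12$ ($W{\left(w \right)} = 6 - -6 = 6 + 6 = 12$)
$D{\left(N,u \right)} = 12 + N + u$ ($D{\left(N,u \right)} = \left(N + u\right) + 12 = 12 + N + u$)
$o{\left(Q \right)} = - 140 Q$ ($o{\left(Q \right)} = - 70 \cdot 2 Q = - 140 Q$)
$\frac{o{\left(24 \right)}}{D{\left(5,23 \right)}} = \frac{\left(-140\right) 24}{12 + 5 + 23} = - \frac{3360}{40} = \left(-3360\right) \frac{1}{40} = -84$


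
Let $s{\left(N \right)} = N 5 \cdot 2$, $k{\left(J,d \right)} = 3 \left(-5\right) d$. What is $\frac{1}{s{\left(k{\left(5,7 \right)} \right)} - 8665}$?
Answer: $- \frac{1}{9715} \approx -0.00010293$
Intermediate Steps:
$k{\left(J,d \right)} = - 15 d$
$s{\left(N \right)} = 10 N$ ($s{\left(N \right)} = 5 N 2 = 10 N$)
$\frac{1}{s{\left(k{\left(5,7 \right)} \right)} - 8665} = \frac{1}{10 \left(\left(-15\right) 7\right) - 8665} = \frac{1}{10 \left(-105\right) - 8665} = \frac{1}{-1050 - 8665} = \frac{1}{-9715} = - \frac{1}{9715}$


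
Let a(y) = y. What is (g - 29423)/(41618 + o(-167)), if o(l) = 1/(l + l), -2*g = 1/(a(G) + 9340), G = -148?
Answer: -90332376311/127772577912 ≈ -0.70698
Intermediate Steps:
g = -1/18384 (g = -1/(2*(-148 + 9340)) = -½/9192 = -½*1/9192 = -1/18384 ≈ -5.4395e-5)
o(l) = 1/(2*l)
(g - 29423)/(41618 + o(-167)) = (-1/18384 - 29423)/(41618 + (½)/(-167)) = -540912433/(18384*(41618 + (½)*(-1/167))) = -540912433/(18384*(41618 - 1/334)) = -540912433/(18384*13900411/334) = -540912433/18384*334/13900411 = -90332376311/127772577912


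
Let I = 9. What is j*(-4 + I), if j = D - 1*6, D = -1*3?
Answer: -45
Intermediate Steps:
D = -3
j = -9 (j = -3 - 1*6 = -3 - 6 = -9)
j*(-4 + I) = -9*(-4 + 9) = -9*5 = -45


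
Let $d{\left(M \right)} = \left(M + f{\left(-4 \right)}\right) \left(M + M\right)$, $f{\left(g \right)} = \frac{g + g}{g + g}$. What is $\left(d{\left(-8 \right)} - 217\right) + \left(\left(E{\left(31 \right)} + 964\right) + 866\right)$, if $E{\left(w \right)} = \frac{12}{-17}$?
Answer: $\frac{29313}{17} \approx 1724.3$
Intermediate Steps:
$f{\left(g \right)} = 1$ ($f{\left(g \right)} = \frac{2 g}{2 g} = 2 g \frac{1}{2 g} = 1$)
$E{\left(w \right)} = - \frac{12}{17}$ ($E{\left(w \right)} = 12 \left(- \frac{1}{17}\right) = - \frac{12}{17}$)
$d{\left(M \right)} = 2 M \left(1 + M\right)$ ($d{\left(M \right)} = \left(M + 1\right) \left(M + M\right) = \left(1 + M\right) 2 M = 2 M \left(1 + M\right)$)
$\left(d{\left(-8 \right)} - 217\right) + \left(\left(E{\left(31 \right)} + 964\right) + 866\right) = \left(2 \left(-8\right) \left(1 - 8\right) - 217\right) + \left(\left(- \frac{12}{17} + 964\right) + 866\right) = \left(2 \left(-8\right) \left(-7\right) - 217\right) + \left(\frac{16376}{17} + 866\right) = \left(112 - 217\right) + \frac{31098}{17} = -105 + \frac{31098}{17} = \frac{29313}{17}$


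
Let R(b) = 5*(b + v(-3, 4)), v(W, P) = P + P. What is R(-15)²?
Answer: 1225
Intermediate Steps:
v(W, P) = 2*P
R(b) = 40 + 5*b (R(b) = 5*(b + 2*4) = 5*(b + 8) = 5*(8 + b) = 40 + 5*b)
R(-15)² = (40 + 5*(-15))² = (40 - 75)² = (-35)² = 1225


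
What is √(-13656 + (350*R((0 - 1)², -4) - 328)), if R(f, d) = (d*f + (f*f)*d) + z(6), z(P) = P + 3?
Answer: I*√13634 ≈ 116.76*I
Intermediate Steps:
z(P) = 3 + P
R(f, d) = 9 + d*f + d*f² (R(f, d) = (d*f + (f*f)*d) + (3 + 6) = (d*f + f²*d) + 9 = (d*f + d*f²) + 9 = 9 + d*f + d*f²)
√(-13656 + (350*R((0 - 1)², -4) - 328)) = √(-13656 + (350*(9 - 4*(0 - 1)² - 4*(0 - 1)⁴) - 328)) = √(-13656 + (350*(9 - 4*(-1)² - 4*((-1)²)²) - 328)) = √(-13656 + (350*(9 - 4*1 - 4*1²) - 328)) = √(-13656 + (350*(9 - 4 - 4*1) - 328)) = √(-13656 + (350*(9 - 4 - 4) - 328)) = √(-13656 + (350*1 - 328)) = √(-13656 + (350 - 328)) = √(-13656 + 22) = √(-13634) = I*√13634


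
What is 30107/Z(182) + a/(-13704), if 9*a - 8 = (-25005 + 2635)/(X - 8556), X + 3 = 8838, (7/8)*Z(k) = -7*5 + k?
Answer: 6166712219/34410744 ≈ 179.21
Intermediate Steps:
Z(k) = -40 + 8*k/7 (Z(k) = 8*(-7*5 + k)/7 = 8*(-35 + k)/7 = -40 + 8*k/7)
X = 8835 (X = -3 + 8838 = 8835)
a = -20138/2511 (a = 8/9 + ((-25005 + 2635)/(8835 - 8556))/9 = 8/9 + (-22370/279)/9 = 8/9 + (-22370*1/279)/9 = 8/9 + (⅑)*(-22370/279) = 8/9 - 22370/2511 = -20138/2511 ≈ -8.0199)
30107/Z(182) + a/(-13704) = 30107/(-40 + (8/7)*182) - 20138/2511/(-13704) = 30107/(-40 + 208) - 20138/2511*(-1/13704) = 30107/168 + 10069/17205372 = 30107*(1/168) + 10069/17205372 = 4301/24 + 10069/17205372 = 6166712219/34410744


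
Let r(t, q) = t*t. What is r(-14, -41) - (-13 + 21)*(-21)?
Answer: 364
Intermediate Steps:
r(t, q) = t**2
r(-14, -41) - (-13 + 21)*(-21) = (-14)**2 - (-13 + 21)*(-21) = 196 - 8*(-21) = 196 - 1*(-168) = 196 + 168 = 364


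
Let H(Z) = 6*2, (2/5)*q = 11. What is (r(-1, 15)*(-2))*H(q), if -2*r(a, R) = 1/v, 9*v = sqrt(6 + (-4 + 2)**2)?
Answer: 54*sqrt(10)/5 ≈ 34.153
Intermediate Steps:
q = 55/2 (q = (5/2)*11 = 55/2 ≈ 27.500)
H(Z) = 12
v = sqrt(10)/9 (v = sqrt(6 + (-4 + 2)**2)/9 = sqrt(6 + (-2)**2)/9 = sqrt(6 + 4)/9 = sqrt(10)/9 ≈ 0.35136)
r(a, R) = -9*sqrt(10)/20 (r(a, R) = -9*sqrt(10)/10/2 = -9*sqrt(10)/20)
(r(-1, 15)*(-2))*H(q) = (-9*sqrt(10)/20*(-2))*12 = (9*sqrt(10)/10)*12 = 54*sqrt(10)/5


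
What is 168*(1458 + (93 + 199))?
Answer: 294000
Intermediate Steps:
168*(1458 + (93 + 199)) = 168*(1458 + 292) = 168*1750 = 294000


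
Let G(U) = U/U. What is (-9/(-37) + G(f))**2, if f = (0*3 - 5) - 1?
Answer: 2116/1369 ≈ 1.5457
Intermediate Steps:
f = -6 (f = (0 - 5) - 1 = -5 - 1 = -6)
G(U) = 1
(-9/(-37) + G(f))**2 = (-9/(-37) + 1)**2 = (-9*(-1/37) + 1)**2 = (9/37 + 1)**2 = (46/37)**2 = 2116/1369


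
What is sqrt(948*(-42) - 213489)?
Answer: 3*I*sqrt(28145) ≈ 503.29*I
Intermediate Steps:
sqrt(948*(-42) - 213489) = sqrt(-39816 - 213489) = sqrt(-253305) = 3*I*sqrt(28145)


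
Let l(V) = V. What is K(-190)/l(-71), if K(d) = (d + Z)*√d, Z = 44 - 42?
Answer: 188*I*√190/71 ≈ 36.499*I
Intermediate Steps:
Z = 2
K(d) = √d*(2 + d) (K(d) = (d + 2)*√d = (2 + d)*√d = √d*(2 + d))
K(-190)/l(-71) = (√(-190)*(2 - 190))/(-71) = ((I*√190)*(-188))*(-1/71) = -188*I*√190*(-1/71) = 188*I*√190/71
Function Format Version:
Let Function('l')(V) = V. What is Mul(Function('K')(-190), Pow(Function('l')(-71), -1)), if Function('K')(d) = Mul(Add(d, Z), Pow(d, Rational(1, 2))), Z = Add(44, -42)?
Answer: Mul(Rational(188, 71), I, Pow(190, Rational(1, 2))) ≈ Mul(36.499, I)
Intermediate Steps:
Z = 2
Function('K')(d) = Mul(Pow(d, Rational(1, 2)), Add(2, d)) (Function('K')(d) = Mul(Add(d, 2), Pow(d, Rational(1, 2))) = Mul(Add(2, d), Pow(d, Rational(1, 2))) = Mul(Pow(d, Rational(1, 2)), Add(2, d)))
Mul(Function('K')(-190), Pow(Function('l')(-71), -1)) = Mul(Mul(Pow(-190, Rational(1, 2)), Add(2, -190)), Pow(-71, -1)) = Mul(Mul(Mul(I, Pow(190, Rational(1, 2))), -188), Rational(-1, 71)) = Mul(Mul(-188, I, Pow(190, Rational(1, 2))), Rational(-1, 71)) = Mul(Rational(188, 71), I, Pow(190, Rational(1, 2)))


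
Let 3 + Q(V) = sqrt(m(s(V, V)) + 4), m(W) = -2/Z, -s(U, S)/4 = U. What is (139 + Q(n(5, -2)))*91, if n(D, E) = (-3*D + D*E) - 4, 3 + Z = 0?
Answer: 12376 + 91*sqrt(42)/3 ≈ 12573.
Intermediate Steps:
Z = -3 (Z = -3 + 0 = -3)
s(U, S) = -4*U
m(W) = 2/3 (m(W) = -2/(-3) = -2*(-1/3) = 2/3)
n(D, E) = -4 - 3*D + D*E
Q(V) = -3 + sqrt(42)/3 (Q(V) = -3 + sqrt(2/3 + 4) = -3 + sqrt(14/3) = -3 + sqrt(42)/3)
(139 + Q(n(5, -2)))*91 = (139 + (-3 + sqrt(42)/3))*91 = (136 + sqrt(42)/3)*91 = 12376 + 91*sqrt(42)/3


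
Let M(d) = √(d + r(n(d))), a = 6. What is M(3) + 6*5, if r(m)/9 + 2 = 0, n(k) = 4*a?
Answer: 30 + I*√15 ≈ 30.0 + 3.873*I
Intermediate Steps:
n(k) = 24 (n(k) = 4*6 = 24)
r(m) = -18 (r(m) = -18 + 9*0 = -18 + 0 = -18)
M(d) = √(-18 + d) (M(d) = √(d - 18) = √(-18 + d))
M(3) + 6*5 = √(-18 + 3) + 6*5 = √(-15) + 30 = I*√15 + 30 = 30 + I*√15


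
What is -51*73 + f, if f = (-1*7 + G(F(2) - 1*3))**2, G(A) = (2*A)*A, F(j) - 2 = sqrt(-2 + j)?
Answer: -3698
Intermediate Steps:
F(j) = 2 + sqrt(-2 + j)
G(A) = 2*A**2
f = 25 (f = (-1*7 + 2*((2 + sqrt(-2 + 2)) - 1*3)**2)**2 = (-7 + 2*((2 + sqrt(0)) - 3)**2)**2 = (-7 + 2*((2 + 0) - 3)**2)**2 = (-7 + 2*(2 - 3)**2)**2 = (-7 + 2*(-1)**2)**2 = (-7 + 2*1)**2 = (-7 + 2)**2 = (-5)**2 = 25)
-51*73 + f = -51*73 + 25 = -3723 + 25 = -3698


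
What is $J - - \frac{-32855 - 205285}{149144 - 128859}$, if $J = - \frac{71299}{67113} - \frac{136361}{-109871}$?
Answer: $- \frac{345851299014896}{29915394720111} \approx -11.561$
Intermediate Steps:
$J = \frac{1317903364}{7373772423}$ ($J = \left(-71299\right) \frac{1}{67113} - - \frac{136361}{109871} = - \frac{71299}{67113} + \frac{136361}{109871} = \frac{1317903364}{7373772423} \approx 0.17873$)
$J - - \frac{-32855 - 205285}{149144 - 128859} = \frac{1317903364}{7373772423} - - \frac{-32855 - 205285}{149144 - 128859} = \frac{1317903364}{7373772423} - - \frac{-238140}{20285} = \frac{1317903364}{7373772423} - \left(-1\right) \left(- \frac{47628}{4057}\right) = \frac{1317903364}{7373772423} - \frac{47628}{4057} = - \frac{345851299014896}{29915394720111}$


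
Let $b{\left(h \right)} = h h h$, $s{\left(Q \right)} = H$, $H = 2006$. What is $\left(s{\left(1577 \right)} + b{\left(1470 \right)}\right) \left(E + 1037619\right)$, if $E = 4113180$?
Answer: $16361641824379794$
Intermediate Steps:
$s{\left(Q \right)} = 2006$
$b{\left(h \right)} = h^{3}$ ($b{\left(h \right)} = h^{2} h = h^{3}$)
$\left(s{\left(1577 \right)} + b{\left(1470 \right)}\right) \left(E + 1037619\right) = \left(2006 + 1470^{3}\right) \left(4113180 + 1037619\right) = \left(2006 + 3176523000\right) 5150799 = 3176525006 \cdot 5150799 = 16361641824379794$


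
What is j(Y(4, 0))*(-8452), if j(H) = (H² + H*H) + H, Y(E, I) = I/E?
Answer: 0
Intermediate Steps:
j(H) = H + 2*H² (j(H) = (H² + H²) + H = 2*H² + H = H + 2*H²)
j(Y(4, 0))*(-8452) = ((0/4)*(1 + 2*(0/4)))*(-8452) = ((0*(¼))*(1 + 2*(0*(¼))))*(-8452) = (0*(1 + 2*0))*(-8452) = (0*(1 + 0))*(-8452) = (0*1)*(-8452) = 0*(-8452) = 0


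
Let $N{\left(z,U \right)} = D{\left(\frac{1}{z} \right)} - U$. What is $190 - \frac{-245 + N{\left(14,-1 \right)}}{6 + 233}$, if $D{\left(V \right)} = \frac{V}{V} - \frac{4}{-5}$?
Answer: $\frac{228261}{1195} \approx 191.01$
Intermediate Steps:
$D{\left(V \right)} = \frac{9}{5}$ ($D{\left(V \right)} = 1 - - \frac{4}{5} = 1 + \frac{4}{5} = \frac{9}{5}$)
$N{\left(z,U \right)} = \frac{9}{5} - U$
$190 - \frac{-245 + N{\left(14,-1 \right)}}{6 + 233} = 190 - \frac{-245 + \left(\frac{9}{5} - -1\right)}{6 + 233} = 190 - \frac{-245 + \left(\frac{9}{5} + 1\right)}{239} = 190 - \left(-245 + \frac{14}{5}\right) \frac{1}{239} = 190 - \left(- \frac{1211}{5}\right) \frac{1}{239} = 190 - - \frac{1211}{1195} = 190 + \frac{1211}{1195} = \frac{228261}{1195}$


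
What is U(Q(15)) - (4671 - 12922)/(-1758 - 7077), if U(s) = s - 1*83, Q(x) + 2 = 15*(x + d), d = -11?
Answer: -229126/8835 ≈ -25.934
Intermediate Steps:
Q(x) = -167 + 15*x (Q(x) = -2 + 15*(x - 11) = -2 + 15*(-11 + x) = -2 + (-165 + 15*x) = -167 + 15*x)
U(s) = -83 + s (U(s) = s - 83 = -83 + s)
U(Q(15)) - (4671 - 12922)/(-1758 - 7077) = (-83 + (-167 + 15*15)) - (4671 - 12922)/(-1758 - 7077) = (-83 + (-167 + 225)) - (-8251)/(-8835) = (-83 + 58) - (-8251)*(-1)/8835 = -25 - 1*8251/8835 = -25 - 8251/8835 = -229126/8835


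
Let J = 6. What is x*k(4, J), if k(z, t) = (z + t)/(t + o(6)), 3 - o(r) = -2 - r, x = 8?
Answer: 80/17 ≈ 4.7059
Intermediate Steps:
o(r) = 5 + r (o(r) = 3 - (-2 - r) = 3 + (2 + r) = 5 + r)
k(z, t) = (t + z)/(11 + t) (k(z, t) = (z + t)/(t + (5 + 6)) = (t + z)/(t + 11) = (t + z)/(11 + t))
x*k(4, J) = 8*((6 + 4)/(11 + 6)) = 8*(10/17) = 80/17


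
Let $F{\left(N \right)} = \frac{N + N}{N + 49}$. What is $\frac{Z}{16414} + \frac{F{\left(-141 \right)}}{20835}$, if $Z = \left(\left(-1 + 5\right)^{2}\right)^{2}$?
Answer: $\frac{41277889}{2621890290} \approx 0.015744$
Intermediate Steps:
$F{\left(N \right)} = \frac{2 N}{49 + N}$
$Z = 256$ ($Z = \left(4^{2}\right)^{2} = 16^{2} = 256$)
$\frac{Z}{16414} + \frac{F{\left(-141 \right)}}{20835} = \frac{256}{16414} + \frac{2 \left(-141\right) \frac{1}{49 - 141}}{20835} = 256 \cdot \frac{1}{16414} + 2 \left(-141\right) \frac{1}{-92} \cdot \frac{1}{20835} = \frac{128}{8207} + 2 \left(-141\right) \left(- \frac{1}{92}\right) \frac{1}{20835} = \frac{128}{8207} + \frac{141}{46} \cdot \frac{1}{20835} = \frac{128}{8207} + \frac{47}{319470} = \frac{41277889}{2621890290}$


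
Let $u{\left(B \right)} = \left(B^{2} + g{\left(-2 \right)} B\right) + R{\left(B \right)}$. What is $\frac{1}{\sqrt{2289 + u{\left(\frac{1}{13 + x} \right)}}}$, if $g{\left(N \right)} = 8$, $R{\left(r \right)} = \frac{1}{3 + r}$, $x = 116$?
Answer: $\frac{258 \sqrt{1433849354185}}{14781952105} \approx 0.0209$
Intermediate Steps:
$u{\left(B \right)} = B^{2} + \frac{1}{3 + B} + 8 B$ ($u{\left(B \right)} = \left(B^{2} + 8 B\right) + \frac{1}{3 + B} = B^{2} + \frac{1}{3 + B} + 8 B$)
$\frac{1}{\sqrt{2289 + u{\left(\frac{1}{13 + x} \right)}}} = \frac{1}{\sqrt{2289 + \frac{1 + \frac{\left(3 + \frac{1}{13 + 116}\right) \left(8 + \frac{1}{13 + 116}\right)}{13 + 116}}{3 + \frac{1}{13 + 116}}}} = \frac{1}{\sqrt{2289 + \frac{1 + \frac{\left(3 + \frac{1}{129}\right) \left(8 + \frac{1}{129}\right)}{129}}{3 + \frac{1}{129}}}} = \frac{1}{\sqrt{2289 + \frac{1 + \frac{1}{129} \cdot \frac{388}{129} \cdot \frac{1033}{129}}{\frac{388}{129}}}} = \frac{1}{\sqrt{2289 + \frac{129 \left(1 + \frac{400804}{2146689}\right)}{388}}} = \frac{1}{\sqrt{2289 + \frac{129}{388} \cdot \frac{2547493}{2146689}}} = \frac{1}{\sqrt{2289 + \frac{2547493}{6456708}}} = \frac{1}{\sqrt{\frac{14781952105}{6456708}}} = \frac{1}{\frac{1}{25026} \sqrt{1433849354185}} = \frac{258 \sqrt{1433849354185}}{14781952105}$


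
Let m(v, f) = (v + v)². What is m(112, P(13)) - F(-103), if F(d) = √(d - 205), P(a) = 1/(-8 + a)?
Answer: 50176 - 2*I*√77 ≈ 50176.0 - 17.55*I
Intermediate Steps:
F(d) = √(-205 + d)
m(v, f) = 4*v² (m(v, f) = (2*v)² = 4*v²)
m(112, P(13)) - F(-103) = 4*112² - √(-205 - 103) = 4*12544 - √(-308) = 50176 - 2*I*√77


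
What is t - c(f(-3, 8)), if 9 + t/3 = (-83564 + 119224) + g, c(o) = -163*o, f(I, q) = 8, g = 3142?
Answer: 117683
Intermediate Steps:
t = 116379 (t = -27 + 3*((-83564 + 119224) + 3142) = -27 + 3*(35660 + 3142) = -27 + 3*38802 = -27 + 116406 = 116379)
t - c(f(-3, 8)) = 116379 - (-163)*8 = 116379 - 1*(-1304) = 116379 + 1304 = 117683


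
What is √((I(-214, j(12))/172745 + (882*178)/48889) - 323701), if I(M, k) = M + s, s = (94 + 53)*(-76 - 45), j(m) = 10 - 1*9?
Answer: I*√23087300318282828277300570/8445330305 ≈ 568.94*I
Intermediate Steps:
j(m) = 1 (j(m) = 10 - 9 = 1)
s = -17787 (s = 147*(-121) = -17787)
I(M, k) = -17787 + M (I(M, k) = M - 17787 = -17787 + M)
√((I(-214, j(12))/172745 + (882*178)/48889) - 323701) = √(((-17787 - 214)/172745 + (882*178)/48889) - 323701) = √((-18001*1/172745 + 156996*(1/48889)) - 323701) = √((-18001/172745 + 156996/48889) - 323701) = √(26240223131/8445330305 - 323701) = √(-2733735624835674/8445330305) = I*√23087300318282828277300570/8445330305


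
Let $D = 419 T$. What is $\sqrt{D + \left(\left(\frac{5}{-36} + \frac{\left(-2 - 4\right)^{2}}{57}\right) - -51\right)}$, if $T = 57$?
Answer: $\frac{\sqrt{311052667}}{114} \approx 154.71$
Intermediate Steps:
$D = 23883$ ($D = 419 \cdot 57 = 23883$)
$\sqrt{D + \left(\left(\frac{5}{-36} + \frac{\left(-2 - 4\right)^{2}}{57}\right) - -51\right)} = \sqrt{23883 + \left(\left(\frac{5}{-36} + \frac{\left(-2 - 4\right)^{2}}{57}\right) - -51\right)} = \sqrt{23883 + \left(\left(5 \left(- \frac{1}{36}\right) + \left(-6\right)^{2} \cdot \frac{1}{57}\right) + 51\right)} = \sqrt{23883 + \left(\left(- \frac{5}{36} + 36 \cdot \frac{1}{57}\right) + 51\right)} = \sqrt{23883 + \left(\left(- \frac{5}{36} + \frac{12}{19}\right) + 51\right)} = \sqrt{23883 + \left(\frac{337}{684} + 51\right)} = \sqrt{23883 + \frac{35221}{684}} = \sqrt{\frac{16371193}{684}} = \frac{\sqrt{311052667}}{114}$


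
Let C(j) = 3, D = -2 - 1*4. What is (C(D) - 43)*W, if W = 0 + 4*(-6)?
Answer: 960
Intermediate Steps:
D = -6 (D = -2 - 4 = -6)
W = -24 (W = 0 - 24 = -24)
(C(D) - 43)*W = (3 - 43)*(-24) = -40*(-24) = 960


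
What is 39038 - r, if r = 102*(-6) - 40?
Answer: 39690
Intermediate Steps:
r = -652 (r = -612 - 40 = -652)
39038 - r = 39038 - 1*(-652) = 39038 + 652 = 39690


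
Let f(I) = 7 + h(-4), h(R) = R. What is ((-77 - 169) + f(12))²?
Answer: 59049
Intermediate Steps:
f(I) = 3 (f(I) = 7 - 4 = 3)
((-77 - 169) + f(12))² = ((-77 - 169) + 3)² = (-246 + 3)² = (-243)² = 59049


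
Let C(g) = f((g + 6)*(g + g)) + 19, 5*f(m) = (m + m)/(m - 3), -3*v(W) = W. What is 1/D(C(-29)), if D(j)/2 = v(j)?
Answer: -19965/258226 ≈ -0.077316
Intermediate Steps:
v(W) = -W/3
f(m) = 2*m/(5*(-3 + m)) (f(m) = ((m + m)/(m - 3))/5 = ((2*m)/(-3 + m))/5 = (2*m/(-3 + m))/5 = 2*m/(5*(-3 + m)))
C(g) = 19 + 4*g*(6 + g)/(5*(-3 + 2*g*(6 + g))) (C(g) = 2*((g + 6)*(g + g))/(5*(-3 + (g + 6)*(g + g))) + 19 = 2*((6 + g)*(2*g))/(5*(-3 + (6 + g)*(2*g))) + 19 = 2*(2*g*(6 + g))/(5*(-3 + 2*g*(6 + g))) + 19 = 4*g*(6 + g)/(5*(-3 + 2*g*(6 + g))) + 19 = 19 + 4*g*(6 + g)/(5*(-3 + 2*g*(6 + g))))
D(j) = -2*j/3 (D(j) = 2*(-j/3) = -2*j/3)
1/D(C(-29)) = 1/(-2*(-285 + 194*(-29)*(6 - 29))/(15*(-3 + 2*(-29)*(6 - 29)))) = 1/(-2*(-285 + 194*(-29)*(-23))/(15*(-3 + 2*(-29)*(-23)))) = 1/(-2*(-285 + 129398)/(15*(-3 + 1334))) = 1/(-2*129113/(15*1331)) = 1/(-2/3*129113/6655) = 1/(-258226/19965) = -19965/258226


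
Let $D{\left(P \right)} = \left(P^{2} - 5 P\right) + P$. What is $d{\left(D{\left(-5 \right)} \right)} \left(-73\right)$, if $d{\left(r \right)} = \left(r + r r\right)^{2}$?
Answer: $-312797700$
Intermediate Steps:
$D{\left(P \right)} = P^{2} - 4 P$
$d{\left(r \right)} = \left(r + r^{2}\right)^{2}$
$d{\left(D{\left(-5 \right)} \right)} \left(-73\right) = \left(- 5 \left(-4 - 5\right)\right)^{2} \left(1 - 5 \left(-4 - 5\right)\right)^{2} \left(-73\right) = \left(\left(-5\right) \left(-9\right)\right)^{2} \left(1 - -45\right)^{2} \left(-73\right) = 45^{2} \left(1 + 45\right)^{2} \left(-73\right) = 2025 \cdot 46^{2} \left(-73\right) = 2025 \cdot 2116 \left(-73\right) = 4284900 \left(-73\right) = -312797700$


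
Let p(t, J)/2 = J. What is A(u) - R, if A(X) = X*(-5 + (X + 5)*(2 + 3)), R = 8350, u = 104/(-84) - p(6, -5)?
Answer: -3435790/441 ≈ -7790.9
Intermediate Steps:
p(t, J) = 2*J
u = 184/21 (u = 104/(-84) - 2*(-5) = 104*(-1/84) - 1*(-10) = -26/21 + 10 = 184/21 ≈ 8.7619)
A(X) = X*(20 + 5*X) (A(X) = X*(-5 + (5 + X)*5) = X*(-5 + (25 + 5*X)) = X*(20 + 5*X))
A(u) - R = 5*(184/21)*(4 + 184/21) - 1*8350 = 5*(184/21)*(268/21) - 8350 = 246560/441 - 8350 = -3435790/441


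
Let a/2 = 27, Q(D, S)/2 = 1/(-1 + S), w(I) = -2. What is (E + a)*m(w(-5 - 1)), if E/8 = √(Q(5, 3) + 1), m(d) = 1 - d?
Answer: 162 + 24*√2 ≈ 195.94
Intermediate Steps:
Q(D, S) = 2/(-1 + S)
a = 54 (a = 2*27 = 54)
E = 8*√2 (E = 8*√(2/(-1 + 3) + 1) = 8*√(2/2 + 1) = 8*√(2*(½) + 1) = 8*√(1 + 1) = 8*√2 ≈ 11.314)
(E + a)*m(w(-5 - 1)) = (8*√2 + 54)*(1 - 1*(-2)) = (54 + 8*√2)*(1 + 2) = (54 + 8*√2)*3 = 162 + 24*√2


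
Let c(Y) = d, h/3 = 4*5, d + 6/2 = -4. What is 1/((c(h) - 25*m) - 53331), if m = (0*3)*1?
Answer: -1/53338 ≈ -1.8748e-5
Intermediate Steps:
d = -7 (d = -3 - 4 = -7)
h = 60 (h = 3*(4*5) = 3*20 = 60)
c(Y) = -7
m = 0 (m = 0*1 = 0)
1/((c(h) - 25*m) - 53331) = 1/((-7 - 25*0) - 53331) = 1/((-7 + 0) - 53331) = 1/(-7 - 53331) = 1/(-53338) = -1/53338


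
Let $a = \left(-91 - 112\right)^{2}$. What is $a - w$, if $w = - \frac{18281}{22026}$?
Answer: $\frac{907687715}{22026} \approx 41210.0$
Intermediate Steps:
$a = 41209$ ($a = \left(-203\right)^{2} = 41209$)
$w = - \frac{18281}{22026}$ ($w = \left(-18281\right) \frac{1}{22026} = - \frac{18281}{22026} \approx -0.82997$)
$a - w = 41209 - - \frac{18281}{22026} = 41209 + \frac{18281}{22026} = \frac{907687715}{22026}$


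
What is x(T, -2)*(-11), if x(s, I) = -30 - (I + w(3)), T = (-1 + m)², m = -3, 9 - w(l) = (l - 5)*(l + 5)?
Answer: 583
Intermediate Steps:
w(l) = 9 - (-5 + l)*(5 + l) (w(l) = 9 - (l - 5)*(l + 5) = 9 - (-5 + l)*(5 + l))
T = 16 (T = (-1 - 3)² = (-4)² = 16)
x(s, I) = -55 - I (x(s, I) = -30 - (I + (34 - 1*3²)) = -30 - (I + (34 - 1*9)) = -30 - (I + (34 - 9)) = -30 - (I + 25) = -30 - (25 + I) = -30 + (-25 - I) = -55 - I)
x(T, -2)*(-11) = (-55 - 1*(-2))*(-11) = (-55 + 2)*(-11) = -53*(-11) = 583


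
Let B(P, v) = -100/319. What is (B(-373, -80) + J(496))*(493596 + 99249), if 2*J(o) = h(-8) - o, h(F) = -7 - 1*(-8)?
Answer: -8521068975/58 ≈ -1.4692e+8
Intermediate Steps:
h(F) = 1 (h(F) = -7 + 8 = 1)
B(P, v) = -100/319 (B(P, v) = -100*1/319 = -100/319)
J(o) = 1/2 - o/2 (J(o) = (1 - o)/2 = 1/2 - o/2)
(B(-373, -80) + J(496))*(493596 + 99249) = (-100/319 + (1/2 - 1/2*496))*(493596 + 99249) = (-100/319 + (1/2 - 248))*592845 = (-100/319 - 495/2)*592845 = -158105/638*592845 = -8521068975/58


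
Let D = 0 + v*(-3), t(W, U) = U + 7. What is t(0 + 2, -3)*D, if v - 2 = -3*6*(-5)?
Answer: -1104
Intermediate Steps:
v = 92 (v = 2 - 3*6*(-5) = 2 - 18*(-5) = 2 + 90 = 92)
t(W, U) = 7 + U
D = -276 (D = 0 + 92*(-3) = 0 - 276 = -276)
t(0 + 2, -3)*D = (7 - 3)*(-276) = 4*(-276) = -1104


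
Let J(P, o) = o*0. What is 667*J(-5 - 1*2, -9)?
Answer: 0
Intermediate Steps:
J(P, o) = 0
667*J(-5 - 1*2, -9) = 667*0 = 0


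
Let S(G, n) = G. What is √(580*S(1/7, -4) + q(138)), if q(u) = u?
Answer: √10822/7 ≈ 14.861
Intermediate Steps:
√(580*S(1/7, -4) + q(138)) = √(580/7 + 138) = √(1546/7) = √10822/7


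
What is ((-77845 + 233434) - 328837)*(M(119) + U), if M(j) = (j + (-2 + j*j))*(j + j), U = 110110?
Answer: -607801453952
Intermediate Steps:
M(j) = 2*j*(-2 + j + j²) (M(j) = (j + (-2 + j²))*(2*j) = (-2 + j + j²)*(2*j) = 2*j*(-2 + j + j²))
((-77845 + 233434) - 328837)*(M(119) + U) = ((-77845 + 233434) - 328837)*(2*119*(-2 + 119 + 119²) + 110110) = (155589 - 328837)*(2*119*(-2 + 119 + 14161) + 110110) = -173248*(2*119*14278 + 110110) = -173248*(3398164 + 110110) = -173248*3508274 = -607801453952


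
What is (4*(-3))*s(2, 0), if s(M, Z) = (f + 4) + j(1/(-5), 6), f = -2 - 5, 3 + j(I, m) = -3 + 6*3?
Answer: -108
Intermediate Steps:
j(I, m) = 12 (j(I, m) = -3 + (-3 + 6*3) = -3 + (-3 + 18) = -3 + 15 = 12)
f = -7
s(M, Z) = 9 (s(M, Z) = (-7 + 4) + 12 = -3 + 12 = 9)
(4*(-3))*s(2, 0) = (4*(-3))*9 = -12*9 = -108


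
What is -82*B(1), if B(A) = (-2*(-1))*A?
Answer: -164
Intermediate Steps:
B(A) = 2*A
-82*B(1) = -164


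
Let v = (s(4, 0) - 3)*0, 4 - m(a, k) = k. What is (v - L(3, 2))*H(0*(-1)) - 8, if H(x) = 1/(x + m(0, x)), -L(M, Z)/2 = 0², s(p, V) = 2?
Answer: -8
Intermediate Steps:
m(a, k) = 4 - k
L(M, Z) = 0 (L(M, Z) = -2*0² = -2*0 = 0)
v = 0 (v = (2 - 3)*0 = -1*0 = 0)
H(x) = ¼ (H(x) = 1/(x + (4 - x)) = 1/4 = ¼)
(v - L(3, 2))*H(0*(-1)) - 8 = (0 - 1*0)*(¼) - 8 = (0 + 0)*(¼) - 8 = 0*(¼) - 8 = 0 - 8 = -8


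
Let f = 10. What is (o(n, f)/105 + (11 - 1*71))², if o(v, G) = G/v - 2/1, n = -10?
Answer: 4414201/1225 ≈ 3603.4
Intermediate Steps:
o(v, G) = -2 + G/v (o(v, G) = G/v - 2*1 = G/v - 2 = -2 + G/v)
(o(n, f)/105 + (11 - 1*71))² = ((-2 + 10/(-10))/105 + (11 - 1*71))² = ((-2 + 10*(-⅒))*(1/105) + (11 - 71))² = ((-2 - 1)*(1/105) - 60)² = (-3*1/105 - 60)² = (-1/35 - 60)² = (-2101/35)² = 4414201/1225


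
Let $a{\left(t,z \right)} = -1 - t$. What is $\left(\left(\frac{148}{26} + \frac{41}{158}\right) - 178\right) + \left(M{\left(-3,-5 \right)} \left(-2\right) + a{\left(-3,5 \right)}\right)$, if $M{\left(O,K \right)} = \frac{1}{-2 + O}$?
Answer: $- \frac{1742287}{10270} \approx -169.65$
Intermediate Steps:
$\left(\left(\frac{148}{26} + \frac{41}{158}\right) - 178\right) + \left(M{\left(-3,-5 \right)} \left(-2\right) + a{\left(-3,5 \right)}\right) = \left(\left(\frac{148}{26} + \frac{41}{158}\right) - 178\right) + \left(\frac{1}{-2 - 3} \left(-2\right) - -2\right) = \left(\left(148 \cdot \frac{1}{26} + 41 \cdot \frac{1}{158}\right) - 178\right) + \left(\frac{1}{-5} \left(-2\right) + \left(-1 + 3\right)\right) = \left(\left(\frac{74}{13} + \frac{41}{158}\right) - 178\right) + \left(\left(- \frac{1}{5}\right) \left(-2\right) + 2\right) = \left(\frac{12225}{2054} - 178\right) + \left(\frac{2}{5} + 2\right) = - \frac{353387}{2054} + \frac{12}{5} = - \frac{1742287}{10270}$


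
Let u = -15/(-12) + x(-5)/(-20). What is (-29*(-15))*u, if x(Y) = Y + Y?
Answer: 3045/4 ≈ 761.25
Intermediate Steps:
x(Y) = 2*Y
u = 7/4 (u = -15/(-12) + (2*(-5))/(-20) = -15*(-1/12) - 10*(-1/20) = 5/4 + 1/2 = 7/4 ≈ 1.7500)
(-29*(-15))*u = -29*(-15)*(7/4) = 435*(7/4) = 3045/4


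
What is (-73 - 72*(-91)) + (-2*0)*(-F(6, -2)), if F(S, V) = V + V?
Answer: 6479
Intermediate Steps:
F(S, V) = 2*V
(-73 - 72*(-91)) + (-2*0)*(-F(6, -2)) = (-73 - 72*(-91)) + (-2*0)*(-2*(-2)) = (-73 + 6552) + 0*(-1*(-4)) = 6479 + 0*4 = 6479 + 0 = 6479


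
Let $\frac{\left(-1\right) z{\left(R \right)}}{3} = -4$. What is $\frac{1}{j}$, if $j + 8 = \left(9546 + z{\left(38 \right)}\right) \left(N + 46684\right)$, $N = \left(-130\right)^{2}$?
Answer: $\frac{1}{607735864} \approx 1.6455 \cdot 10^{-9}$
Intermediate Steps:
$z{\left(R \right)} = 12$ ($z{\left(R \right)} = \left(-3\right) \left(-4\right) = 12$)
$N = 16900$
$j = 607735864$ ($j = -8 + \left(9546 + 12\right) \left(16900 + 46684\right) = -8 + 9558 \cdot 63584 = -8 + 607735872 = 607735864$)
$\frac{1}{j} = \frac{1}{607735864}$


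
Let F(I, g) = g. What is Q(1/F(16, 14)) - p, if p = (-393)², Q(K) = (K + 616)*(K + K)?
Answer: -15127377/98 ≈ -1.5436e+5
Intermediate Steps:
Q(K) = 2*K*(616 + K) (Q(K) = (616 + K)*(2*K) = 2*K*(616 + K))
p = 154449
Q(1/F(16, 14)) - p = 2*(616 + 1/14)/14 - 1*154449 = 2*(1/14)*(616 + 1/14) - 154449 = 2*(1/14)*(8625/14) - 154449 = 8625/98 - 154449 = -15127377/98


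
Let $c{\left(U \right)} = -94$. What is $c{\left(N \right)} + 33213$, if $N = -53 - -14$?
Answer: $33119$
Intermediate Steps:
$N = -39$ ($N = -53 + 14 = -39$)
$c{\left(N \right)} + 33213 = -94 + 33213 = 33119$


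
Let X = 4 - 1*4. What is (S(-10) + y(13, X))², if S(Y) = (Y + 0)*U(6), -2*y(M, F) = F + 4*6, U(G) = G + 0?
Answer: 5184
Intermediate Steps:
X = 0 (X = 4 - 4 = 0)
U(G) = G
y(M, F) = -12 - F/2 (y(M, F) = -(F + 4*6)/2 = -(F + 24)/2 = -(24 + F)/2 = -12 - F/2)
S(Y) = 6*Y (S(Y) = (Y + 0)*6 = Y*6 = 6*Y)
(S(-10) + y(13, X))² = (6*(-10) + (-12 - ½*0))² = (-60 + (-12 + 0))² = (-60 - 12)² = (-72)² = 5184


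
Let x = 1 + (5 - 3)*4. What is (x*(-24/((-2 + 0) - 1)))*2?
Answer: 144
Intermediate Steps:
x = 9 (x = 1 + 2*4 = 1 + 8 = 9)
(x*(-24/((-2 + 0) - 1)))*2 = (9*(-24/((-2 + 0) - 1)))*2 = (9*(-24/(-2 - 1)))*2 = (9*(-24/(-3)))*2 = (9*(-24*(-1)/3))*2 = (9*(-4*(-2)))*2 = (9*8)*2 = 72*2 = 144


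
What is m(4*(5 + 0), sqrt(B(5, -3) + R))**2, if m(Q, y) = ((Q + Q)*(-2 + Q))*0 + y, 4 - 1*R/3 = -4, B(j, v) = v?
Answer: 21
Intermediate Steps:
R = 24 (R = 12 - 3*(-4) = 12 + 12 = 24)
m(Q, y) = y (m(Q, y) = ((2*Q)*(-2 + Q))*0 + y = (2*Q*(-2 + Q))*0 + y = 0 + y = y)
m(4*(5 + 0), sqrt(B(5, -3) + R))**2 = (sqrt(-3 + 24))**2 = (sqrt(21))**2 = 21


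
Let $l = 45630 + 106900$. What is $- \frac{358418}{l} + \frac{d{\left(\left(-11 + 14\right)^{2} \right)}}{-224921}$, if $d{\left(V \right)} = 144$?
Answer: $- \frac{40318849649}{17153600065} \approx -2.3505$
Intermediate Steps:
$l = 152530$
$- \frac{358418}{l} + \frac{d{\left(\left(-11 + 14\right)^{2} \right)}}{-224921} = - \frac{358418}{152530} + \frac{144}{-224921} = \left(-358418\right) \frac{1}{152530} + 144 \left(- \frac{1}{224921}\right) = - \frac{179209}{76265} - \frac{144}{224921} = - \frac{40318849649}{17153600065}$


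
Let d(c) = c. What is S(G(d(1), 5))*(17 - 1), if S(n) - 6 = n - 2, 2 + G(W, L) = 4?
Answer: 96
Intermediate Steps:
G(W, L) = 2 (G(W, L) = -2 + 4 = 2)
S(n) = 4 + n (S(n) = 6 + (n - 2) = 6 + (-2 + n) = 4 + n)
S(G(d(1), 5))*(17 - 1) = (4 + 2)*(17 - 1) = 6*16 = 96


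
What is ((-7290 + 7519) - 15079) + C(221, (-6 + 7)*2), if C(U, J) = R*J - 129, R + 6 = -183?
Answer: -15357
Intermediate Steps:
R = -189 (R = -6 - 183 = -189)
C(U, J) = -129 - 189*J (C(U, J) = -189*J - 129 = -129 - 189*J)
((-7290 + 7519) - 15079) + C(221, (-6 + 7)*2) = ((-7290 + 7519) - 15079) + (-129 - 189*(-6 + 7)*2) = (229 - 15079) + (-129 - 189*2) = -14850 + (-129 - 189*2) = -14850 + (-129 - 378) = -14850 - 507 = -15357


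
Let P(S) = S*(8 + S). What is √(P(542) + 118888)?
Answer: 54*√143 ≈ 645.75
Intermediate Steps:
√(P(542) + 118888) = √(542*(8 + 542) + 118888) = √(542*550 + 118888) = √(298100 + 118888) = √416988 = 54*√143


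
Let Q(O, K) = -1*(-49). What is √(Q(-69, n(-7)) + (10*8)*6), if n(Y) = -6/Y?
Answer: 23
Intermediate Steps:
Q(O, K) = 49
√(Q(-69, n(-7)) + (10*8)*6) = √(49 + (10*8)*6) = √(49 + 80*6) = √(49 + 480) = √529 = 23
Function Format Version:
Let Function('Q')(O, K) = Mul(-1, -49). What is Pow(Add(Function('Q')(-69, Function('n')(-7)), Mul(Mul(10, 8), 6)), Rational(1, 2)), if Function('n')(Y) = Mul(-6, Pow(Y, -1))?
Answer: 23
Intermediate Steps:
Function('Q')(O, K) = 49
Pow(Add(Function('Q')(-69, Function('n')(-7)), Mul(Mul(10, 8), 6)), Rational(1, 2)) = Pow(Add(49, Mul(Mul(10, 8), 6)), Rational(1, 2)) = Pow(Add(49, Mul(80, 6)), Rational(1, 2)) = Pow(Add(49, 480), Rational(1, 2)) = Pow(529, Rational(1, 2)) = 23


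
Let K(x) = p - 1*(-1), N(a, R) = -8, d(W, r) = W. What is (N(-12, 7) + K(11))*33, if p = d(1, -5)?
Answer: -198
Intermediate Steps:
p = 1
K(x) = 2 (K(x) = 1 - 1*(-1) = 1 + 1 = 2)
(N(-12, 7) + K(11))*33 = (-8 + 2)*33 = -6*33 = -198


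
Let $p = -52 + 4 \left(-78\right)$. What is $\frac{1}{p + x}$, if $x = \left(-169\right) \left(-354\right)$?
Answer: $\frac{1}{59462} \approx 1.6817 \cdot 10^{-5}$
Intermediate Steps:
$p = -364$ ($p = -52 - 312 = -364$)
$x = 59826$
$\frac{1}{p + x} = \frac{1}{-364 + 59826} = \frac{1}{59462}$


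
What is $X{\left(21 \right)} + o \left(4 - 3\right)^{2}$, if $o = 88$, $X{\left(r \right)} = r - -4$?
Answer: $113$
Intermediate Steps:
$X{\left(r \right)} = 4 + r$ ($X{\left(r \right)} = r + 4 = 4 + r$)
$X{\left(21 \right)} + o \left(4 - 3\right)^{2} = \left(4 + 21\right) + 88 \left(4 - 3\right)^{2} = 25 + 88 \cdot 1^{2} = 25 + 88 \cdot 1 = 25 + 88 = 113$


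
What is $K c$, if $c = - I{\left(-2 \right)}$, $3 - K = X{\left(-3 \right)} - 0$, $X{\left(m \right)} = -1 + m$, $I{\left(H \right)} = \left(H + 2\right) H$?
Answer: $0$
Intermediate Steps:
$I{\left(H \right)} = H \left(2 + H\right)$ ($I{\left(H \right)} = \left(2 + H\right) H = H \left(2 + H\right)$)
$K = 7$ ($K = 3 - \left(\left(-1 - 3\right) - 0\right) = 3 - \left(-4 + 0\right) = 3 - -4 = 3 + 4 = 7$)
$c = 0$ ($c = - \left(-2\right) \left(2 - 2\right) = - \left(-2\right) 0 = \left(-1\right) 0 = 0$)
$K c = 7 \cdot 0 = 0$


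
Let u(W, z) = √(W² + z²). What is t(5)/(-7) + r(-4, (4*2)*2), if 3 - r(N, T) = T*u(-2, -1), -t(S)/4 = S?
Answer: 41/7 - 16*√5 ≈ -29.920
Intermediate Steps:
t(S) = -4*S
r(N, T) = 3 - T*√5 (r(N, T) = 3 - T*√((-2)² + (-1)²) = 3 - T*√(4 + 1) = 3 - T*√5)
t(5)/(-7) + r(-4, (4*2)*2) = (-4*5)/(-7) + (3 - (4*2)*2*√5) = -⅐*(-20) + (3 - 8*2*√5) = 20/7 + (3 - 1*16*√5) = 20/7 + (3 - 16*√5) = 41/7 - 16*√5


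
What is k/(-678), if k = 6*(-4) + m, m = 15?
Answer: 3/226 ≈ 0.013274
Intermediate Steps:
k = -9 (k = 6*(-4) + 15 = -24 + 15 = -9)
k/(-678) = -9/(-678) = -9*(-1/678) = 3/226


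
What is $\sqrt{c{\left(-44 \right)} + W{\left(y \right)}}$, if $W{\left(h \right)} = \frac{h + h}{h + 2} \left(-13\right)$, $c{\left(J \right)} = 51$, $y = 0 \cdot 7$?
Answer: $\sqrt{51} \approx 7.1414$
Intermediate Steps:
$y = 0$
$W{\left(h \right)} = - \frac{26 h}{2 + h}$ ($W{\left(h \right)} = \frac{2 h}{2 + h} \left(-13\right) = - \frac{26 h}{2 + h}$)
$\sqrt{c{\left(-44 \right)} + W{\left(y \right)}} = \sqrt{51 - \frac{0}{2 + 0}} = \sqrt{51 - \frac{0}{2}} = \sqrt{51 - 0 \cdot \frac{1}{2}} = \sqrt{51 + 0} = \sqrt{51}$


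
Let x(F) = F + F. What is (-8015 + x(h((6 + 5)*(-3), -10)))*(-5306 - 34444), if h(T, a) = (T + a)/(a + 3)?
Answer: 2226755250/7 ≈ 3.1811e+8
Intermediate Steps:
h(T, a) = (T + a)/(3 + a)
x(F) = 2*F
(-8015 + x(h((6 + 5)*(-3), -10)))*(-5306 - 34444) = (-8015 + 2*(((6 + 5)*(-3) - 10)/(3 - 10)))*(-5306 - 34444) = (-8015 + 2*((11*(-3) - 10)/(-7)))*(-39750) = (-8015 + 2*(-(-33 - 10)/7))*(-39750) = (-8015 + 2*(-⅐*(-43)))*(-39750) = (-8015 + 2*(43/7))*(-39750) = (-8015 + 86/7)*(-39750) = -56019/7*(-39750) = 2226755250/7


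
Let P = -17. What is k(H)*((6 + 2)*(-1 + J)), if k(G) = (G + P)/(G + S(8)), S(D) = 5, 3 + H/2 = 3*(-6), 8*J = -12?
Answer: -1180/37 ≈ -31.892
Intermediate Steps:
J = -3/2 (J = (1/8)*(-12) = -3/2 ≈ -1.5000)
H = -42 (H = -6 + 2*(3*(-6)) = -6 + 2*(-18) = -6 - 36 = -42)
k(G) = (-17 + G)/(5 + G) (k(G) = (G - 17)/(G + 5) = (-17 + G)/(5 + G))
k(H)*((6 + 2)*(-1 + J)) = ((-17 - 42)/(5 - 42))*((6 + 2)*(-1 - 3/2)) = (-59/(-37))*(8*(-5/2)) = -1/37*(-59)*(-20) = (59/37)*(-20) = -1180/37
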